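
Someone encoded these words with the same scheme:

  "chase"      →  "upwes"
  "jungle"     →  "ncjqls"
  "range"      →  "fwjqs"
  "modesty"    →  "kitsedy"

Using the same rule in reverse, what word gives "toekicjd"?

dismount

c(2)→u(20) and h(7)→p(15) fit y≡25x+22 (mod 26); the inverse of 25 mod 26 is 25. Each letter's alphabet position (a=0..z=25) is mapped through 25·x+22 mod 26 — an affine cipher.
Reversing it on toekicjd: t(19)→25·(19−22)≡3=d; o(14)→25·(14−22)≡8=i; e(4)→25·(4−22)≡18=s; k(10)→25·(10−22)≡12=m; i(8)→25·(8−22)≡14=o; c(2)→25·(2−22)≡20=u; j(9)→25·(9−22)≡13=n; d(3)→25·(3−22)≡19=t (all mod 26).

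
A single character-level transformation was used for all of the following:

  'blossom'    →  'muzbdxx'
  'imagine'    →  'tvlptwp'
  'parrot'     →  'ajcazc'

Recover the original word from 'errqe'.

Shifts by position in blossom: pos 0: b→m (+11), pos 1: l→u (+9), pos 2: o→z (+11), pos 3: s→b (+9) — repeating every 2. It's a Vigenère-style cipher with numeric key [11,9]: position i shifts by key[i mod 2].
Undoing it on errqe: e−11=t, r−9=i, r−11=g, q−9=h, e−11=t.

tight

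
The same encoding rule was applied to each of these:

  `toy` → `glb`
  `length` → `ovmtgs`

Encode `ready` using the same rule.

ivzwb

This is the alphabet-reversal cipher (Atbash): a becomes z, b becomes y, etc.
On ready: r↔i, e↔v, a↔z, d↔w, y↔b.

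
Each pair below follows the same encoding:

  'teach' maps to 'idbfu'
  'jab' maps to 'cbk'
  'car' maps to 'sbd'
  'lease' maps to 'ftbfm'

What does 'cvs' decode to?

rub

Two steps: reverse the string, then apply a Caesar shift of +1.
Reversing it on cvs: shift back: c−1=b, v−1=u, s−1=r → bur; then reverse → rub.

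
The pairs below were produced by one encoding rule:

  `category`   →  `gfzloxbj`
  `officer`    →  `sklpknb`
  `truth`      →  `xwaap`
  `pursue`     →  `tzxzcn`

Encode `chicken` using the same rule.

gmojsnx

In category: c→g is +4, a→f is +5, t→z is +6, e→l is +7 — the shift increases by 1 each position. The shift increases by 1 at each position, starting from +4: 4, 5, 6, ….
Applying it to chicken: c+4=g, h+5=m, i+6=o, c+7=j, k+8=s, e+9=n, n+10=x.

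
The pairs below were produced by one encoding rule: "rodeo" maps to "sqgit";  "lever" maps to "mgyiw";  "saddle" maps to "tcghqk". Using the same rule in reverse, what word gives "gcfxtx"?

factor

In rodeo: r→s is +1, o→q is +2, d→g is +3, e→i is +4 — the shift increases by 1 each position. Each letter shifts forward by (position + 1), i.e. 1, 2, 3, … — the shift grows by one for each successive letter.
Reversing it on gcfxtx: g−1=f, c−2=a, f−3=c, x−4=t, t−5=o, x−6=r.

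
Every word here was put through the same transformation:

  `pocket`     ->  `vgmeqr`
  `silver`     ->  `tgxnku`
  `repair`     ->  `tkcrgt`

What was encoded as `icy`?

The output letters match the input read backwards, each shifted +2: pocket reversed is tekcop. Read the word backwards and shift each letter +2.
Undoing it on icy: shift back: i−2=g, c−2=a, y−2=w → gaw; then reverse → wag.

wag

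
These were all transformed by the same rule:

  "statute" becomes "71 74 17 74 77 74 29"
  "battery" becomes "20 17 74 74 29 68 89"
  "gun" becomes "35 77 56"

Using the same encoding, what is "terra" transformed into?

74 29 68 68 17

s(#19)→71 and t(#20)→74: differences scale by 3, so n = 3·pos + 14. Each letter becomes 3×(its alphabet position, a=1..z=26) + 14.
For terra: t=20→74, e=5→29, r=18→68, r=18→68, a=1→17.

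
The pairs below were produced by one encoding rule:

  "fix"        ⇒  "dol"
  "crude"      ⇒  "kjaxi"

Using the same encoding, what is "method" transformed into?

The output letters match the input read backwards, each shifted +6: fix reversed is xif. Two steps: reverse the string, then apply a Caesar shift of +6.
On method: reverse → dohtem; then shift: d+6=j, o+6=u, h+6=n, t+6=z, e+6=k, m+6=s.

junzks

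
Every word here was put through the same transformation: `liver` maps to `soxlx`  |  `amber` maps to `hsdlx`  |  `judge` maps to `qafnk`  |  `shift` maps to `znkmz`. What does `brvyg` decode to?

Shifts by position in liver: pos 0: l→s (+7), pos 1: i→o (+6), pos 2: v→x (+2), pos 3: e→l (+7), pos 4: r→x (+6) — repeating every 3. It's a Vigenère-style cipher with numeric key [7,6,2]: position i shifts by key[i mod 3].
Decoding brvyg: b−7=u, r−6=l, v−2=t, y−7=r, g−6=a.

ultra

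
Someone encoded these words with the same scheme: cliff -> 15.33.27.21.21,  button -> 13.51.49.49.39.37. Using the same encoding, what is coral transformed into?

The formula is n = 2×(alphabet index, a=1) + 9.
For coral: c=3→15, o=15→39, r=18→45, a=1→11, l=12→33.

15.39.45.11.33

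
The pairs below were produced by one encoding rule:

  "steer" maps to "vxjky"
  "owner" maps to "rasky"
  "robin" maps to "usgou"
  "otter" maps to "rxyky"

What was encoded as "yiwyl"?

In steer: s→v is +3, t→x is +4, e→j is +5, e→k is +6 — the shift increases by 1 each position. Letter i (0-indexed) is shifted by i+3, so successive shifts are 3, 4, 5, ….
Reversing it on yiwyl: y−3=v, i−4=e, w−5=r, y−6=s, l−7=e.

verse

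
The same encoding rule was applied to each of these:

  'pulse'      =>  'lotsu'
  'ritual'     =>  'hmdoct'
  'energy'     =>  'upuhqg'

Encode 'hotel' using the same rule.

This is an affine cipher: with a=0,…,z=25, each position x becomes (11x+2) mod 26.
On hotel: h(7)→11·7+2≡1=b; o(14)→11·14+2≡0=a; t(19)→11·19+2≡3=d; e(4)→11·4+2≡20=u; l(11)→11·11+2≡19=t (all mod 26).

badut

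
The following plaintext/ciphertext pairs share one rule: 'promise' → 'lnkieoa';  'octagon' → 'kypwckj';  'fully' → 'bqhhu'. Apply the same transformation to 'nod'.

Compare letters: p→l is +22, r→n is +22, o→k is +22 — a constant shift. This is a Caesar cipher with shift 22.
Applying it to nod: n+22=j, o+22=k, d+22=z.

jkz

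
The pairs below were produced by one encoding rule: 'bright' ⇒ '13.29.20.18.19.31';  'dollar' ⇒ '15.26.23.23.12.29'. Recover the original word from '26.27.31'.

b is letter #2 and maps to 13: an offset of 11. Letters become their 1-based position plus 11 (so a→12, b→13, …).
Decoding 26.27.31: 26→(26−11)÷1=15=o, 27→(27−11)÷1=16=p, 31→(31−11)÷1=20=t.

opt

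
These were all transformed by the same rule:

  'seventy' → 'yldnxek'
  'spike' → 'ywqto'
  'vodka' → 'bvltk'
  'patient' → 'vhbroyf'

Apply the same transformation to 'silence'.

In seventy: s→y is +6, e→l is +7, v→d is +8, e→n is +9 — the shift increases by 1 each position. Each letter shifts forward by (position + 6), i.e. 6, 7, 8, … — the shift grows by one for each successive letter.
On silence: s+6=y, i+7=p, l+8=t, e+9=n, n+10=x, c+11=n, e+12=q.

yptnxnq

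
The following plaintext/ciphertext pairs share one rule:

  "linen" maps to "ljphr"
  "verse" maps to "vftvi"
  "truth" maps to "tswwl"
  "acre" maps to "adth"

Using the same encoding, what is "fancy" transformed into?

fbpfc

Each letter shifts forward by its position index (0, 1, 2, …) — the shift grows by one for each successive letter.
On fancy: f+0=f, a+1=b, n+2=p, c+3=f, y+4=c.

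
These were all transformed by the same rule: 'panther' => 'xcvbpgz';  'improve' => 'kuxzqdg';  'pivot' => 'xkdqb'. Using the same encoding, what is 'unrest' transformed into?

The shift depends on letter class: consonant p→x is +8, but vowel a→c is +2. The rule splits by letter class: vowels +2, consonants +8.
Applying it to unrest: u(vowel)+2=w, n(cons)+8=v, r(cons)+8=z, e(vowel)+2=g, s(cons)+8=a, t(cons)+8=b.

wvzgab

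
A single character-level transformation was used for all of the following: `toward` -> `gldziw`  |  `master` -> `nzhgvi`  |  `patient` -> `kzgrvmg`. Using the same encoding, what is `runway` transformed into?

ifmdzb

Each pair mirrors across the alphabet (t↔g, o↔l, w↔d): positions sum to 25. This is the alphabet-reversal cipher (Atbash): a becomes z, b becomes y, etc.
On runway: r↔i, u↔f, n↔m, w↔d, a↔z, y↔b.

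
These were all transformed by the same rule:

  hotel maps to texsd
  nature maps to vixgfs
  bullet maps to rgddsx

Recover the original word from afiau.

crack

Treating letters as 0–25, the rule is x ↦ 9x + 8 (mod 26).
Reversing it on afiau: a(0)→3·(0−8)≡2=c; f(5)→3·(5−8)≡17=r; i(8)→3·(8−8)≡0=a; a(0)→3·(0−8)≡2=c; u(20)→3·(20−8)≡10=k (all mod 26).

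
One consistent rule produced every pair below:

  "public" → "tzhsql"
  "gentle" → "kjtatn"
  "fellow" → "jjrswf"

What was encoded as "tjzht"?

In public: p→t is +4, u→z is +5, b→h is +6, l→s is +7 — the shift increases by 1 each position. Letter i (0-indexed) is shifted by i+4, so successive shifts are 4, 5, 6, ….
Reversing it on tjzht: t−4=p, j−5=e, z−6=t, h−7=a, t−8=l.

petal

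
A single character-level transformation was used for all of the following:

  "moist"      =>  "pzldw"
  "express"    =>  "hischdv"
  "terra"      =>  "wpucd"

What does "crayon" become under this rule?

fcdjry

Shifts by position in moist: pos 0: m→p (+3), pos 1: o→z (+11), pos 2: i→l (+3), pos 3: s→d (+11) — repeating every 2. It's a Vigenère-style cipher with numeric key [3,11]: position i shifts by key[i mod 2].
For crayon: c+3=f, r+11=c, a+3=d, y+11=j, o+3=r, n+11=y.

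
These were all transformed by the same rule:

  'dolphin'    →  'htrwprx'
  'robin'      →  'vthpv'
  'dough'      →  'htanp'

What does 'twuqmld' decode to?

project

Each letter shifts forward by (position + 4), i.e. 4, 5, 6, … — the shift grows by one for each successive letter.
Undoing it on twuqmld: t−4=p, w−5=r, u−6=o, q−7=j, m−8=e, l−9=c, d−10=t.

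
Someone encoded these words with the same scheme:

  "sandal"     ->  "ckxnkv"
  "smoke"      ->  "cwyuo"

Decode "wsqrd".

might

Compare letters: s→c is +10, a→k is +10, n→x is +10 — a constant shift. It's a constant shift of +10 (ROT10).
Reversing it on wsqrd: w−10=m, s−10=i, q−10=g, r−10=h, d−10=t.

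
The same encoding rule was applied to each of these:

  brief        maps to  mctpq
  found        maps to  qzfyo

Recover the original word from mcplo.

Compare letters: b→m is +11, r→c is +11, i→t is +11 — a constant shift. Each letter is shifted forward by 11 in the alphabet (a Caesar shift of +11).
Reversing it on mcplo: m−11=b, c−11=r, p−11=e, l−11=a, o−11=d.

bread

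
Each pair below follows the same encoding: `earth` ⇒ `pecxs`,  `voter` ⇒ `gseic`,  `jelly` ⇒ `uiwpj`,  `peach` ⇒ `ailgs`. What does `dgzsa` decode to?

Shifts by position in earth: pos 0: e→p (+11), pos 1: a→e (+4), pos 2: r→c (+11), pos 3: t→x (+4) — repeating every 2. It's a Vigenère-style cipher with numeric key [11,4]: position i shifts by key[i mod 2].
Decoding dgzsa: d−11=s, g−4=c, z−11=o, s−4=o, a−11=p.

scoop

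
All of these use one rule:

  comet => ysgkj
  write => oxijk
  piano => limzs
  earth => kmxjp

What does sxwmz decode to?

Treating letters as 0–25, the rule is x ↦ 19x + 12 (mod 26).
Undoing it on sxwmz: s(18)→11·(18−12)≡14=o; x(23)→11·(23−12)≡17=r; w(22)→11·(22−12)≡6=g; m(12)→11·(12−12)≡0=a; z(25)→11·(25−12)≡13=n (all mod 26).

organ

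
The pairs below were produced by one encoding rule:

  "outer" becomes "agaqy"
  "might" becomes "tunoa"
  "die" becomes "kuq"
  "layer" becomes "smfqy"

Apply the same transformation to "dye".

Vowels shift forward by 12 and consonants shift forward by 7.
Applying it to dye: d(cons)+7=k, y(cons)+7=f, e(vowel)+12=q.

kfq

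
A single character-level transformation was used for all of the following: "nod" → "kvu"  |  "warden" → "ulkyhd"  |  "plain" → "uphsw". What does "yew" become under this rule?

dlf

Read the word backwards and shift each letter +7.
On yew: reverse → wey; then shift: w+7=d, e+7=l, y+7=f.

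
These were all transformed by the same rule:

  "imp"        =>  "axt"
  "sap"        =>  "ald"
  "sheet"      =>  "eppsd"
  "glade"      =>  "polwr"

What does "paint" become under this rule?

The output letters match the input read backwards, each shifted +11: imp reversed is pmi. Two steps: reverse the string, then apply a Caesar shift of +11.
For paint: reverse → tniap; then shift: t+11=e, n+11=y, i+11=t, a+11=l, p+11=a.

eytla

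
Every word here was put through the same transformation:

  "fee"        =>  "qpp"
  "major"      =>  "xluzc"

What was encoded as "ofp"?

due

Each letter is shifted forward by 11 in the alphabet (a Caesar shift of +11).
Decoding ofp: o−11=d, f−11=u, p−11=e.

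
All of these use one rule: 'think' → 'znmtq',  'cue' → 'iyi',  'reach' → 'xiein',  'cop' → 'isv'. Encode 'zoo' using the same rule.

The shift depends on letter class: consonant t→z is +6, but vowel i→m is +4. The rule splits by letter class: vowels +4, consonants +6.
On zoo: z(cons)+6=f, o(vowel)+4=s, o(vowel)+4=s.

fss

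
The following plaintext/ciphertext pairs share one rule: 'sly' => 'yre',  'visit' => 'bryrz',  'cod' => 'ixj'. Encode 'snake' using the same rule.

Vowels shift forward by 9 and consonants shift forward by 6.
Applying it to snake: s(cons)+6=y, n(cons)+6=t, a(vowel)+9=j, k(cons)+6=q, e(vowel)+9=n.

ytjqn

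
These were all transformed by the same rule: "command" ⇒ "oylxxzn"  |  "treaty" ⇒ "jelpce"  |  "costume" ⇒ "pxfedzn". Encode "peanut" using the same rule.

The word is reversed, then every letter is shifted forward by 11.
On peanut: reverse → tunaep; then shift: t+11=e, u+11=f, n+11=y, a+11=l, e+11=p, p+11=a.

efylpa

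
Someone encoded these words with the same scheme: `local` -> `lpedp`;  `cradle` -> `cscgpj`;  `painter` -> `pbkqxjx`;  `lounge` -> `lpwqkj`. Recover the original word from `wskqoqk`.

wrinkle

In local: l→l is +0, o→p is +1, c→e is +2, a→d is +3 — the shift increases by 1 each position. Each letter shifts forward by its position index (0, 1, 2, …) — the shift grows by one for each successive letter.
Decoding wskqoqk: w−0=w, s−1=r, k−2=i, q−3=n, o−4=k, q−5=l, k−6=e.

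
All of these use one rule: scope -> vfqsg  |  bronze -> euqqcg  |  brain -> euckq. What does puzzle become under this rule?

swccog

The shift depends on letter class: consonant s→v is +3, but vowel o→q is +2. The rule splits by letter class: vowels +2, consonants +3.
Applying it to puzzle: p(cons)+3=s, u(vowel)+2=w, z(cons)+3=c, z(cons)+3=c, l(cons)+3=o, e(vowel)+2=g.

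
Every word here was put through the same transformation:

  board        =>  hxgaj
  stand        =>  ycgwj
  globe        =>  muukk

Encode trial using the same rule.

It's a Vigenère-style cipher with numeric key [6,9]: position i shifts by key[i mod 2].
For trial: t+6=z, r+9=a, i+6=o, a+9=j, l+6=r.

zaojr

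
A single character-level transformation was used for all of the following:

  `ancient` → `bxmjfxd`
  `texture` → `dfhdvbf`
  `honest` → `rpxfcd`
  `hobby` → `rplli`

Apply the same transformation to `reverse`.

bfffbcf

The shift depends on letter class: consonant n→x is +10, but vowel a→b is +1. Two shifts are in play — +1 for a/e/i/o/u, +10 for every other letter.
For reverse: r(cons)+10=b, e(vowel)+1=f, v(cons)+10=f, e(vowel)+1=f, r(cons)+10=b, s(cons)+10=c, e(vowel)+1=f.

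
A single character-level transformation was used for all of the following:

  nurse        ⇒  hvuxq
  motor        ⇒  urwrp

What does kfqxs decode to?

Two steps: reverse the string, then apply a Caesar shift of +3.
Decoding kfqxs: shift back: k−3=h, f−3=c, q−3=n, x−3=u, s−3=p → hcnup; then reverse → punch.

punch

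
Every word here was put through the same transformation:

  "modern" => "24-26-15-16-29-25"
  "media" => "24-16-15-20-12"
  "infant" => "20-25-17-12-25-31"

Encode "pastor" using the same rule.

m is letter #13 and maps to 24: an offset of 11. Each letter is replaced by its alphabet position (a=1..z=26) + 11.
On pastor: p=16→27, a=1→12, s=19→30, t=20→31, o=15→26, r=18→29.

27-12-30-31-26-29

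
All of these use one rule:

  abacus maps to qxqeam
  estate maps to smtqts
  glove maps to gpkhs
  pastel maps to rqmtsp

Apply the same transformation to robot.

a(0)→q(16) and b(1)→x(23) fit y≡7x+16 (mod 26); the inverse of 7 mod 26 is 15. This is an affine cipher: with a=0,…,z=25, each position x becomes (7x+16) mod 26.
On robot: r(17)→7·17+16≡5=f; o(14)→7·14+16≡10=k; b(1)→7·1+16≡23=x; o(14)→7·14+16≡10=k; t(19)→7·19+16≡19=t (all mod 26).

fkxkt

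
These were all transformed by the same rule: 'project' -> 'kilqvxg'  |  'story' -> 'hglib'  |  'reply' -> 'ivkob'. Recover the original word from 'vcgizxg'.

Each pair mirrors across the alphabet (p↔k, r↔i, o↔l): positions sum to 25. Letters are reflected about the middle of the alphabet (position → 25−position): Atbash.
Undoing it on vcgizxg: v↔e, c↔x, g↔t, i↔r, z↔a, x↔c, g↔t.

extract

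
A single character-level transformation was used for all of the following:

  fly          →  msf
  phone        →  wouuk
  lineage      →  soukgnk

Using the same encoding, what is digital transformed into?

konoags

The shift depends on letter class: consonant f→m is +7, but vowel o→u is +6. Two shifts are in play — +6 for a/e/i/o/u, +7 for every other letter.
Applying it to digital: d(cons)+7=k, i(vowel)+6=o, g(cons)+7=n, i(vowel)+6=o, t(cons)+7=a, a(vowel)+6=g, l(cons)+7=s.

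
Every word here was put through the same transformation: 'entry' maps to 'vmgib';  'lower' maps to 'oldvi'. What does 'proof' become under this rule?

killu

Each pair mirrors across the alphabet (e↔v, n↔m, t↔g): positions sum to 25. This is the alphabet-reversal cipher (Atbash): a becomes z, b becomes y, etc.
On proof: p↔k, r↔i, o↔l, o↔l, f↔u.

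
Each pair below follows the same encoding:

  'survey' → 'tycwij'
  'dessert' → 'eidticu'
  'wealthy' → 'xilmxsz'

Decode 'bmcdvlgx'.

aircraft

Shifts by position in survey: pos 0: s→t (+1), pos 1: u→y (+4), pos 2: r→c (+11), pos 3: v→w (+1), pos 4: e→i (+4), pos 5: y→j (+11) — repeating every 3. A repeating key of period 3 is used — shifts +1, +4, +11 over and over.
Undoing it on bmcdvlgx: b−1=a, m−4=i, c−11=r, d−1=c, v−4=r, l−11=a, g−1=f, x−4=t.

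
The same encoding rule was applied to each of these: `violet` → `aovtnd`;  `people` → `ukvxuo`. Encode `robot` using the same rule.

Each letter shifts forward by (position + 5), i.e. 5, 6, 7, … — the shift grows by one for each successive letter.
Applying it to robot: r+5=w, o+6=u, b+7=i, o+8=w, t+9=c.

wuiwc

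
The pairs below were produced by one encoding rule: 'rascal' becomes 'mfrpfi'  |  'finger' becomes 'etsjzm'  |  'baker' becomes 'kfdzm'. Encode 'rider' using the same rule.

r(17)→m(12) and a(0)→f(5) fit y≡5x+5 (mod 26); the inverse of 5 mod 26 is 21. Treating letters as 0–25, the rule is x ↦ 5x + 5 (mod 26).
Applying it to rider: r(17)→5·17+5≡12=m; i(8)→5·8+5≡19=t; d(3)→5·3+5≡20=u; e(4)→5·4+5≡25=z; r(17)→5·17+5≡12=m (all mod 26).

mtuzm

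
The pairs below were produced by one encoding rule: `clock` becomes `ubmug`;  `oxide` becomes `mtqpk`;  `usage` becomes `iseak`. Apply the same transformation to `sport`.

Each letter's alphabet position (a=0..z=25) is mapped through 21·x+4 mod 26 — an affine cipher.
On sport: s(18)→21·18+4≡18=s; p(15)→21·15+4≡7=h; o(14)→21·14+4≡12=m; r(17)→21·17+4≡23=x; t(19)→21·19+4≡13=n (all mod 26).

shmxn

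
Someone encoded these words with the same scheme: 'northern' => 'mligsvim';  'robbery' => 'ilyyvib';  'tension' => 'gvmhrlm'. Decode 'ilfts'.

rough

Each pair mirrors across the alphabet (n↔m, o↔l, r↔i): positions sum to 25. Each letter is replaced by its mirror in the alphabet: a↔z, b↔y, c↔x, and so on (the Atbash cipher).
Reversing it on ilfts: i↔r, l↔o, f↔u, t↔g, s↔h.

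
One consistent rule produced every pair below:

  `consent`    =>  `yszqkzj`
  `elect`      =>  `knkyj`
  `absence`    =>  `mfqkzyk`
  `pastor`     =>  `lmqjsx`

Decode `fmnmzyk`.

balance

Treating letters as 0–25, the rule is x ↦ 19x + 12 (mod 26).
Undoing it on fmnmzyk: f(5)→11·(5−12)≡1=b; m(12)→11·(12−12)≡0=a; n(13)→11·(13−12)≡11=l; m(12)→11·(12−12)≡0=a; z(25)→11·(25−12)≡13=n; y(24)→11·(24−12)≡2=c; k(10)→11·(10−12)≡4=e (all mod 26).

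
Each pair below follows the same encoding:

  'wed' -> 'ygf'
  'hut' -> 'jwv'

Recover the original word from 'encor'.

Every letter moves 2 places later in the alphabet, wrapping around z→a.
Decoding encor: e−2=c, n−2=l, c−2=a, o−2=m, r−2=p.

clamp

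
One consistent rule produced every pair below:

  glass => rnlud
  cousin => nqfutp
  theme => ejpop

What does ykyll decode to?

ninja

Shifts by position in glass: pos 0: g→r (+11), pos 1: l→n (+2), pos 2: a→l (+11), pos 3: s→u (+2) — repeating every 2. It's a Vigenère-style cipher with numeric key [11,2]: position i shifts by key[i mod 2].
Reversing it on ykyll: y−11=n, k−2=i, y−11=n, l−2=j, l−11=a.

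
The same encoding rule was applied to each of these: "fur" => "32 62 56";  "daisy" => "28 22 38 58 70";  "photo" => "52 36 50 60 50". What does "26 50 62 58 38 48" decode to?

cousin

f(#6)→32 and u(#21)→62: differences scale by 2, so n = 2·pos + 20. The formula is n = 2×(alphabet index, a=1) + 20.
Undoing it on 26 50 62 58 38 48: 26→(26−20)÷2=3=c, 50→(50−20)÷2=15=o, 62→(62−20)÷2=21=u, 58→(58−20)÷2=19=s, 38→(38−20)÷2=9=i, 48→(48−20)÷2=14=n.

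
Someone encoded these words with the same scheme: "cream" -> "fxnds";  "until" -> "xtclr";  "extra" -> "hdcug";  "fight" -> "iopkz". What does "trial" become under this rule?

Shifts by position in cream: pos 0: c→f (+3), pos 1: r→x (+6), pos 2: e→n (+9), pos 3: a→d (+3), pos 4: m→s (+6) — repeating every 3. The shifts repeat in a cycle of length 3: positions 0,1,… shift by +3, +6, +9, then the pattern repeats.
Applying it to trial: t+3=w, r+6=x, i+9=r, a+3=d, l+6=r.

wxrdr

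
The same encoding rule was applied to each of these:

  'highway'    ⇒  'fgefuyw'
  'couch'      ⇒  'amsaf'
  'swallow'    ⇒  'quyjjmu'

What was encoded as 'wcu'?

This is a Caesar cipher with shift 24.
Decoding wcu: w−24=y, c−24=e, u−24=w.

yew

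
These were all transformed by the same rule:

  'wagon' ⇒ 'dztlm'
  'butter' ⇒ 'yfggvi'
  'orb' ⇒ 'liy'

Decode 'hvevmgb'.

Each pair mirrors across the alphabet (w↔d, a↔z, g↔t): positions sum to 25. This is the alphabet-reversal cipher (Atbash): a becomes z, b becomes y, etc.
Decoding hvevmgb: h↔s, v↔e, e↔v, v↔e, m↔n, g↔t, b↔y.

seventy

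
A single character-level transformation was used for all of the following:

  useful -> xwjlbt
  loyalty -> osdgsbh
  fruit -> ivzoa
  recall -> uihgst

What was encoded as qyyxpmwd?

nutrient

In useful: u→x is +3, s→w is +4, e→j is +5, f→l is +6 — the shift increases by 1 each position. Letter i (0-indexed) is shifted by i+3, so successive shifts are 3, 4, 5, ….
Undoing it on qyyxpmwd: q−3=n, y−4=u, y−5=t, x−6=r, p−7=i, m−8=e, w−9=n, d−10=t.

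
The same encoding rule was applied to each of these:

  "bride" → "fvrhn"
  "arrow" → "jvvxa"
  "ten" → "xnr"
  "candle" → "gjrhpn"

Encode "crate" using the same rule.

gvjxn

The shift depends on letter class: consonant b→f is +4, but vowel i→r is +9. Vowels shift forward by 9 and consonants shift forward by 4.
On crate: c(cons)+4=g, r(cons)+4=v, a(vowel)+9=j, t(cons)+4=x, e(vowel)+9=n.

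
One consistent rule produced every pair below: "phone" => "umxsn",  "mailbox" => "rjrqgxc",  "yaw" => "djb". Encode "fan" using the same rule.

kjs

The shift depends on letter class: consonant p→u is +5, but vowel o→x is +9. Vowels shift forward by 9 and consonants shift forward by 5.
Applying it to fan: f(cons)+5=k, a(vowel)+9=j, n(cons)+5=s.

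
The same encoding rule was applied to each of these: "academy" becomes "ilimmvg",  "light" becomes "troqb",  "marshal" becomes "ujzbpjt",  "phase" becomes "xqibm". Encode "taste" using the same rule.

Shifts by position in academy: pos 0: a→i (+8), pos 1: c→l (+9), pos 2: a→i (+8), pos 3: d→m (+9) — repeating every 2. A repeating key of period 2 is used — shifts +8, +9 over and over.
Applying it to taste: t+8=b, a+9=j, s+8=a, t+9=c, e+8=m.

bjacm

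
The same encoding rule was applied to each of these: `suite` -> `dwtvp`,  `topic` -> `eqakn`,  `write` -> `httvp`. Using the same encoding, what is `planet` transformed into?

A repeating key of period 2 is used — shifts +11, +2 over and over.
On planet: p+11=a, l+2=n, a+11=l, n+2=p, e+11=p, t+2=v.

anlppv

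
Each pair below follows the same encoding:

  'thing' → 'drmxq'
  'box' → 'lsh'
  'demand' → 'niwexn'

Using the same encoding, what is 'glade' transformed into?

qveni

The shift depends on letter class: consonant t→d is +10, but vowel i→m is +4. Two shifts are in play — +4 for a/e/i/o/u, +10 for every other letter.
Applying it to glade: g(cons)+10=q, l(cons)+10=v, a(vowel)+4=e, d(cons)+10=n, e(vowel)+4=i.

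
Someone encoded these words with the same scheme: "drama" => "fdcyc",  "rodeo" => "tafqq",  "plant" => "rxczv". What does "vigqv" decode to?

tweet

Shifts by position in drama: pos 0: d→f (+2), pos 1: r→d (+12), pos 2: a→c (+2), pos 3: m→y (+12) — repeating every 2. A repeating key of period 2 is used — shifts +2, +12 over and over.
Undoing it on vigqv: v−2=t, i−12=w, g−2=e, q−12=e, v−2=t.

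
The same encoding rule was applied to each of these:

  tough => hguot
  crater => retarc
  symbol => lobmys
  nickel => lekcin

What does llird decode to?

The word is simply reversed.
Decoding llird: then reverse → drill.

drill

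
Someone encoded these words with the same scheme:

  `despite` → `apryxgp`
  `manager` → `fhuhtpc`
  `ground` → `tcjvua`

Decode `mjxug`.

d(3)→a(0) and e(4)→p(15) fit y≡15x+7 (mod 26); the inverse of 15 mod 26 is 7. Each letter's alphabet position (a=0..z=25) is mapped through 15·x+7 mod 26 — an affine cipher.
Reversing it on mjxug: m(12)→7·(12−7)≡9=j; j(9)→7·(9−7)≡14=o; x(23)→7·(23−7)≡8=i; u(20)→7·(20−7)≡13=n; g(6)→7·(6−7)≡19=t (all mod 26).

joint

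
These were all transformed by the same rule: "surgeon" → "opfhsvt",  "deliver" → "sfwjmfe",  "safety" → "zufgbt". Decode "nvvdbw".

vacuum

The output letters match the input read backwards, each shifted +1: surgeon reversed is noegrus. The word is reversed, then every letter is shifted forward by 1.
Decoding nvvdbw: shift back: n−1=m, v−1=u, v−1=u, d−1=c, b−1=a, w−1=v → muucav; then reverse → vacuum.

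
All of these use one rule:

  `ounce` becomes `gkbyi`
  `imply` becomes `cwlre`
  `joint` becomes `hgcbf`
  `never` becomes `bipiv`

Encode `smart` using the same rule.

o(14)→g(6) and u(20)→k(10) fit y≡5x+14 (mod 26); the inverse of 5 mod 26 is 21. Treating letters as 0–25, the rule is x ↦ 5x + 14 (mod 26).
For smart: s(18)→5·18+14≡0=a; m(12)→5·12+14≡22=w; a(0)→5·0+14≡14=o; r(17)→5·17+14≡21=v; t(19)→5·19+14≡5=f (all mod 26).

awovf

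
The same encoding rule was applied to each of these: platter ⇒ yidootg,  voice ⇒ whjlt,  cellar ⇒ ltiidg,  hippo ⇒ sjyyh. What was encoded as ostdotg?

p(15)→y(24) and l(11)→i(8) fit y≡17x+3 (mod 26); the inverse of 17 mod 26 is 23. This is an affine cipher: with a=0,…,z=25, each position x becomes (17x+3) mod 26.
Reversing it on ostdotg: o(14)→23·(14−3)≡19=t; s(18)→23·(18−3)≡7=h; t(19)→23·(19−3)≡4=e; d(3)→23·(3−3)≡0=a; o(14)→23·(14−3)≡19=t; t(19)→23·(19−3)≡4=e; g(6)→23·(6−3)≡17=r (all mod 26).

theater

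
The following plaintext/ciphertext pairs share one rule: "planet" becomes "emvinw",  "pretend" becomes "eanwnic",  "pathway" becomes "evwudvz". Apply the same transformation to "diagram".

cfvjavx

p(15)→e(4) and l(11)→m(12) fit y≡11x+21 (mod 26); the inverse of 11 mod 26 is 19. Each letter's alphabet position (a=0..z=25) is mapped through 11·x+21 mod 26 — an affine cipher.
For diagram: d(3)→11·3+21≡2=c; i(8)→11·8+21≡5=f; a(0)→11·0+21≡21=v; g(6)→11·6+21≡9=j; r(17)→11·17+21≡0=a; a(0)→11·0+21≡21=v; m(12)→11·12+21≡23=x (all mod 26).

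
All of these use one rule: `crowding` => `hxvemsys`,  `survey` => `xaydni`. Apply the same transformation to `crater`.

In crowding: c→h is +5, r→x is +6, o→v is +7, w→e is +8 — the shift increases by 1 each position. Letter i (0-indexed) is shifted by i+5, so successive shifts are 5, 6, 7, ….
On crater: c+5=h, r+6=x, a+7=h, t+8=b, e+9=n, r+10=b.

hxhbnb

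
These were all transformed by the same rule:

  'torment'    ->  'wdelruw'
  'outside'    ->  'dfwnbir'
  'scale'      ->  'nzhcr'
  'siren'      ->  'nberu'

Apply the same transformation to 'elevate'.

t(19)→w(22) and o(14)→d(3) fit y≡9x+7 (mod 26); the inverse of 9 mod 26 is 3. Treating letters as 0–25, the rule is x ↦ 9x + 7 (mod 26).
Applying it to elevate: e(4)→9·4+7≡17=r; l(11)→9·11+7≡2=c; e(4)→9·4+7≡17=r; v(21)→9·21+7≡14=o; a(0)→9·0+7≡7=h; t(19)→9·19+7≡22=w; e(4)→9·4+7≡17=r (all mod 26).

rcrohwr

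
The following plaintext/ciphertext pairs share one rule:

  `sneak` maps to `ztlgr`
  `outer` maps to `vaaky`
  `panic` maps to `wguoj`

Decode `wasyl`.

Shifts by position in sneak: pos 0: s→z (+7), pos 1: n→t (+6), pos 2: e→l (+7), pos 3: a→g (+6) — repeating every 2. It's a Vigenère-style cipher with numeric key [7,6]: position i shifts by key[i mod 2].
Decoding wasyl: w−7=p, a−6=u, s−7=l, y−6=s, l−7=e.

pulse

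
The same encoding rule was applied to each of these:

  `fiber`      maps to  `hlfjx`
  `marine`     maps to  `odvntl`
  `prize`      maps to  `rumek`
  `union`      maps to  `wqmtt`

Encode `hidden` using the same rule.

jlhiku

In fiber: f→h is +2, i→l is +3, b→f is +4, e→j is +5 — the shift increases by 1 each position. Letter i (0-indexed) is shifted by i+2, so successive shifts are 2, 3, 4, ….
Applying it to hidden: h+2=j, i+3=l, d+4=h, d+5=i, e+6=k, n+7=u.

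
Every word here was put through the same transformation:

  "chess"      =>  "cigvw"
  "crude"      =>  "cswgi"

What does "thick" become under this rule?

In chess: c→c is +0, h→i is +1, e→g is +2, s→v is +3 — the shift increases by 1 each position. Letter i (0-indexed) is shifted by i+0, so successive shifts are 0, 1, 2, ….
Applying it to thick: t+0=t, h+1=i, i+2=k, c+3=f, k+4=o.

tikfo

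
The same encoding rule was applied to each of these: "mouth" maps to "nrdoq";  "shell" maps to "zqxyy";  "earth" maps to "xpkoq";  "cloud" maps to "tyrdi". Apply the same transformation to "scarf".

m(12)→n(13) and o(14)→r(17) fit y≡15x+15 (mod 26); the inverse of 15 mod 26 is 7. This is an affine cipher: with a=0,…,z=25, each position x becomes (15x+15) mod 26.
Applying it to scarf: s(18)→15·18+15≡25=z; c(2)→15·2+15≡19=t; a(0)→15·0+15≡15=p; r(17)→15·17+15≡10=k; f(5)→15·5+15≡12=m (all mod 26).

ztpkm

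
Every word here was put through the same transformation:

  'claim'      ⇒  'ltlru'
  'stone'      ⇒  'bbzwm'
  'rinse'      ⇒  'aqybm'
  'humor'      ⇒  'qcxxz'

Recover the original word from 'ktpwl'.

blend

A repeating key of period 3 is used — shifts +9, +8, +11 over and over.
Undoing it on ktpwl: k−9=b, t−8=l, p−11=e, w−9=n, l−8=d.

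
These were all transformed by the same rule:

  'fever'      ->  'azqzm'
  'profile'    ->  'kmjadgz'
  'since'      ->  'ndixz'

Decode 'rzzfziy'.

Compare letters: f→a is +21, e→z is +21, v→q is +21 — a constant shift. This is a Caesar cipher with shift 21.
Decoding rzzfziy: r−21=w, z−21=e, z−21=e, f−21=k, z−21=e, i−21=n, y−21=d.

weekend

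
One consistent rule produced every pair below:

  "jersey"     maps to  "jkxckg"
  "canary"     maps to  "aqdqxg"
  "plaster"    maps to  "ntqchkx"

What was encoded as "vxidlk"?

j(9)→j(9) and e(4)→k(10) fit y≡5x+16 (mod 26); the inverse of 5 mod 26 is 21. Treating letters as 0–25, the rule is x ↦ 5x + 16 (mod 26).
Decoding vxidlk: v(21)→21·(21−16)≡1=b; x(23)→21·(23−16)≡17=r; i(8)→21·(8−16)≡14=o; d(3)→21·(3−16)≡13=n; l(11)→21·(11−16)≡25=z; k(10)→21·(10−16)≡4=e (all mod 26).

bronze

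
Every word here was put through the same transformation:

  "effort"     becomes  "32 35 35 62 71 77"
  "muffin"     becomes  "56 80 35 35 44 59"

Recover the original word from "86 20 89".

wax

e(#5)→32 and f(#6)→35: differences scale by 3, so n = 3·pos + 17. With a=1..z=26, the number is 3·pos + 17.
Undoing it on 86 20 89: 86→(86−17)÷3=23=w, 20→(20−17)÷3=1=a, 89→(89−17)÷3=24=x.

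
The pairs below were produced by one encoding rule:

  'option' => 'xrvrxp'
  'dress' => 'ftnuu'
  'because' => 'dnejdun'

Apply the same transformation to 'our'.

The shift depends on letter class: consonant p→r is +2, but vowel o→x is +9. Vowels shift forward by 9 and consonants shift forward by 2.
For our: o(vowel)+9=x, u(vowel)+9=d, r(cons)+2=t.

xdt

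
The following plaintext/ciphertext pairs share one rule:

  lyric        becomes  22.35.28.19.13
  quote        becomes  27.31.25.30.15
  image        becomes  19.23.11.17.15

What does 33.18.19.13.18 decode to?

which

The number is (letter's place in the alphabet, a=1) + 10.
Reversing it on 33.18.19.13.18: 33→(33−10)÷1=23=w, 18→(18−10)÷1=8=h, 19→(19−10)÷1=9=i, 13→(13−10)÷1=3=c, 18→(18−10)÷1=8=h.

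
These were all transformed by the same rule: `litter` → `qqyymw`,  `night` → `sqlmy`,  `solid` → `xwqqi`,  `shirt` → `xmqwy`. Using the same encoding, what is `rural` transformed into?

The shift depends on letter class: consonant l→q is +5, but vowel i→q is +8. Vowels shift forward by 8 and consonants shift forward by 5.
Applying it to rural: r(cons)+5=w, u(vowel)+8=c, r(cons)+5=w, a(vowel)+8=i, l(cons)+5=q.

wcwiq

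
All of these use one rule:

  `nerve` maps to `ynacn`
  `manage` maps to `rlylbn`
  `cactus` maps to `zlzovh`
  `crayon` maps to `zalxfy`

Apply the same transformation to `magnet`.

n(13)→y(24) and e(4)→n(13) fit y≡7x+11 (mod 26); the inverse of 7 mod 26 is 15. This is an affine cipher: with a=0,…,z=25, each position x becomes (7x+11) mod 26.
Applying it to magnet: m(12)→7·12+11≡17=r; a(0)→7·0+11≡11=l; g(6)→7·6+11≡1=b; n(13)→7·13+11≡24=y; e(4)→7·4+11≡13=n; t(19)→7·19+11≡14=o (all mod 26).

rlbyno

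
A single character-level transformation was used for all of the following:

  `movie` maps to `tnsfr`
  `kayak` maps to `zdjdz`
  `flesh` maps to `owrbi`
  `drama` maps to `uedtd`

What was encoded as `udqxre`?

m(12)→t(19) and o(14)→n(13) fit y≡23x+3 (mod 26); the inverse of 23 mod 26 is 17. This is an affine cipher: with a=0,…,z=25, each position x becomes (23x+3) mod 26.
Undoing it on udqxre: u(20)→17·(20−3)≡3=d; d(3)→17·(3−3)≡0=a; q(16)→17·(16−3)≡13=n; x(23)→17·(23−3)≡2=c; r(17)→17·(17−3)≡4=e; e(4)→17·(4−3)≡17=r (all mod 26).

dancer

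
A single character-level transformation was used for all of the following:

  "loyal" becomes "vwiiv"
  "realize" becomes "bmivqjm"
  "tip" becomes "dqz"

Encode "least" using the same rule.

The shift depends on letter class: consonant l→v is +10, but vowel o→w is +8. Two shifts are in play — +8 for a/e/i/o/u, +10 for every other letter.
On least: l(cons)+10=v, e(vowel)+8=m, a(vowel)+8=i, s(cons)+10=c, t(cons)+10=d.

vmicd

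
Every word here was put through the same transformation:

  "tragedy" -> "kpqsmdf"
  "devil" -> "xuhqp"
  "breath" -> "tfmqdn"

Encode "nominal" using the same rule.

Read the word backwards and shift each letter +12.
For nominal: reverse → lanimon; then shift: l+12=x, a+12=m, n+12=z, i+12=u, m+12=y, o+12=a, n+12=z.

xmzuyaz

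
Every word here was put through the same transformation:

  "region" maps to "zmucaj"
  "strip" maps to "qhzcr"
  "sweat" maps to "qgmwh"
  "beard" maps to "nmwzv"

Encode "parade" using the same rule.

r(17)→z(25) and e(4)→m(12) fit y≡17x+22 (mod 26); the inverse of 17 mod 26 is 23. Each letter's alphabet position (a=0..z=25) is mapped through 17·x+22 mod 26 — an affine cipher.
Applying it to parade: p(15)→17·15+22≡17=r; a(0)→17·0+22≡22=w; r(17)→17·17+22≡25=z; a(0)→17·0+22≡22=w; d(3)→17·3+22≡21=v; e(4)→17·4+22≡12=m (all mod 26).

rwzwvm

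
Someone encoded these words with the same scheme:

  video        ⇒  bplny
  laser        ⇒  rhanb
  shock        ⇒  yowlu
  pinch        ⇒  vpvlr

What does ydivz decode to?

swamp

In video: v→b is +6, i→p is +7, d→l is +8, e→n is +9 — the shift increases by 1 each position. Letter i (0-indexed) is shifted by i+6, so successive shifts are 6, 7, 8, ….
Undoing it on ydivz: y−6=s, d−7=w, i−8=a, v−9=m, z−10=p.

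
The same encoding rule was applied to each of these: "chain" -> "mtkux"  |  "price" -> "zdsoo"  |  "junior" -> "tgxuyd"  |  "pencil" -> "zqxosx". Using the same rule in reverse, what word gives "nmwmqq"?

Shifts by position in chain: pos 0: c→m (+10), pos 1: h→t (+12), pos 2: a→k (+10), pos 3: i→u (+12) — repeating every 2. A repeating key of period 2 is used — shifts +10, +12 over and over.
Undoing it on nmwmqq: n−10=d, m−12=a, w−10=m, m−12=a, q−10=g, q−12=e.

damage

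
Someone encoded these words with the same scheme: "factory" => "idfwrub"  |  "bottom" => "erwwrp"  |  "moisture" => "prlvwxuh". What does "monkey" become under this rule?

Compare letters: f→i is +3, a→d is +3, c→f is +3 — a constant shift. This is a Caesar cipher with shift 3.
On monkey: m+3=p, o+3=r, n+3=q, k+3=n, e+3=h, y+3=b.

prqnhb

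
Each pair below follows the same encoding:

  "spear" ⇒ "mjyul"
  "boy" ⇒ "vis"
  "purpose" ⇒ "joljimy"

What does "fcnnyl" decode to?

Each letter is shifted forward by 20 in the alphabet (a Caesar shift of +20).
Undoing it on fcnnyl: f−20=l, c−20=i, n−20=t, n−20=t, y−20=e, l−20=r.

litter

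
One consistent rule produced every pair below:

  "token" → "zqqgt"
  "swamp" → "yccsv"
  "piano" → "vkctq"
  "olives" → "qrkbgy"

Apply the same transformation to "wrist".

cxkyz

The shift depends on letter class: consonant t→z is +6, but vowel o→q is +2. Vowels shift forward by 2 and consonants shift forward by 6.
Applying it to wrist: w(cons)+6=c, r(cons)+6=x, i(vowel)+2=k, s(cons)+6=y, t(cons)+6=z.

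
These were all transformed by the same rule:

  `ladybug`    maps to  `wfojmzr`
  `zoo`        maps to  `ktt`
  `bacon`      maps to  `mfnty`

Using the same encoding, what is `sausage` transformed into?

The shift depends on letter class: consonant l→w is +11, but vowel a→f is +5. The rule splits by letter class: vowels +5, consonants +11.
Applying it to sausage: s(cons)+11=d, a(vowel)+5=f, u(vowel)+5=z, s(cons)+11=d, a(vowel)+5=f, g(cons)+11=r, e(vowel)+5=j.

dfzdfrj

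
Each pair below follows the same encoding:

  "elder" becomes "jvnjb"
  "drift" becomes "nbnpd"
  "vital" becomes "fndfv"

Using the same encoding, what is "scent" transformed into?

The shift depends on letter class: consonant l→v is +10, but vowel e→j is +5. Two shifts are in play — +5 for a/e/i/o/u, +10 for every other letter.
On scent: s(cons)+10=c, c(cons)+10=m, e(vowel)+5=j, n(cons)+10=x, t(cons)+10=d.

cmjxd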